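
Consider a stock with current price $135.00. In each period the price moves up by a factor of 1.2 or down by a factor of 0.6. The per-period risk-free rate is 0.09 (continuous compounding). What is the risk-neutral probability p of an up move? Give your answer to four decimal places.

p = 0.8236

Risk-neutral probability p = (e^0.09 − 0.6)/(1.2 − 0.6) = 0.4942/0.6000 = 0.8236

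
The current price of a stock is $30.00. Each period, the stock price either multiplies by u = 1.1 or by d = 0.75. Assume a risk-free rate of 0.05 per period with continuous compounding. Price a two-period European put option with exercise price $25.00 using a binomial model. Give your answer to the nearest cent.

Risk-neutral probability p = (e^0.05 − 0.75)/(1.1 − 0.75) = 0.3013/0.3500 = 0.8608
Terminal stock prices: S_uu = 36.3, S_ud = 24.75, S_dd = 16.88
Terminal payoffs (K − S): max(-11.3, 0) = 0, max(0.25, 0) = 0.25, max(8.125, 0) = 8.125
Node u (S = 33): V_u = e^(−0.05)·[0.8608·0.0000 + 0.1392·0.2500] = 0.0331
Node d (S = 22.5): V_d = e^(−0.05)·[0.8608·0.2500 + 0.1392·8.1250] = 1.2807
Node 0 (S = 30): V_0 = e^(−0.05)·[0.8608·0.0331 + 0.1392·1.2807] = 0.1967

$0.20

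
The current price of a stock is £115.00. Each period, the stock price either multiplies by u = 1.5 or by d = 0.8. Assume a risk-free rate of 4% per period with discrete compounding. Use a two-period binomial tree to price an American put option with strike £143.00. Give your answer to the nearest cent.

Risk-neutral probability p = (1 + 0.04 − 0.8)/(1.5 − 0.8) = 0.2400/0.7000 = 0.3429
Terminal stock prices: S_uu = 258.8, S_ud = 138, S_dd = 73.6
Terminal payoffs (K − S): max(-115.8, 0) = 0, max(5, 0) = 5, max(69.4, 0) = 69.4
Node u (S = 172.5): continuation = 1/1.04·[0.3429·0.0000 + 0.6571·5.0000] = 3.1593; exercise value = 0.0000 ≤ continuation, so V_u = 3.1593
Node d (S = 92): continuation = 1/1.04·[0.3429·5.0000 + 0.6571·69.4000] = 45.5000; exercise value = 51.0000 > continuation, so V_d = 51.0000 (exercise)
Node 0 (S = 115): continuation = 1/1.04·[0.3429·3.1593 + 0.6571·51.0000] = 33.2668; exercise value = 28.0000 ≤ continuation, so V_0 = 33.2668

£33.27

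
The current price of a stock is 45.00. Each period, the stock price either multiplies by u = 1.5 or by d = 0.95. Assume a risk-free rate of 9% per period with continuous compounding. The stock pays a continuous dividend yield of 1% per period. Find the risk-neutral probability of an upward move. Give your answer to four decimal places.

Per-period risk-free factor R = e^0.09 = 1.0942; dividend-adjusted growth = e^(0.09−0.01) = 1.0833.
Risk-neutral probability p = (1.0833 − 0.95)/(1.5 − 0.95) = 0.1333/0.5500 = 0.2423

p = 0.2423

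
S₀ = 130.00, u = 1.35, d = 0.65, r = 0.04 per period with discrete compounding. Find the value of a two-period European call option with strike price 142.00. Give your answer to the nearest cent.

27.24

Risk-neutral probability p = (1 + 0.04 − 0.65)/(1.35 − 0.65) = 0.3900/0.7000 = 0.5571
Terminal stock prices: S_uu = 236.9, S_ud = 114.1, S_dd = 54.93
Terminal payoffs (S − K): max(94.93, 0) = 94.93, max(-27.92, 0) = 0, max(-87.07, 0) = 0
Node u (S = 175.5): V_u = 1/1.04·[0.5571·94.9250 + 0.4429·0.0000] = 50.8527
Node d (S = 84.5): V_d = 1/1.04·[0.5571·0.0000 + 0.4429·0.0000] = 0.0000
Node 0 (S = 130): V_0 = 1/1.04·[0.5571·50.8527 + 0.4429·0.0000] = 27.2425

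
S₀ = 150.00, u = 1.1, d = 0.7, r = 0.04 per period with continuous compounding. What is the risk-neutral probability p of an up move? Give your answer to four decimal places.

p = 0.8520

Risk-neutral probability p = (e^0.04 − 0.7)/(1.1 − 0.7) = 0.3408/0.4000 = 0.8520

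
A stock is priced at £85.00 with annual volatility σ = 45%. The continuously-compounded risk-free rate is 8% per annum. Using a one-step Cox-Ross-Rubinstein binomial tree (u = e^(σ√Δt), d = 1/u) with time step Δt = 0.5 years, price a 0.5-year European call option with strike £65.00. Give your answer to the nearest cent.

£24.12

CRR parameters: u = e^(σ√Δt) = e^(0.45·√0.5) = 1.3746, d = 1/u = 0.7275
Per-period rate: rΔt = 0.08·0.5 = 0.04, so R = e^0.04 = 1.0408
Risk-neutral probability p = (e^0.04 − 0.7275)/(1.3746 − 0.7275) = 0.3134/0.6472 = 0.4842
Terminal stock prices: S_u = 116.8, S_d = 61.83
Terminal payoffs (S − K): max(51.85, 0) = 51.85, max(-3.166, 0) = 0
Node 0 (S = 85): V_0 = e^(−0.04)·[0.4842·51.8451 + 0.5158·0.0000] = 24.1178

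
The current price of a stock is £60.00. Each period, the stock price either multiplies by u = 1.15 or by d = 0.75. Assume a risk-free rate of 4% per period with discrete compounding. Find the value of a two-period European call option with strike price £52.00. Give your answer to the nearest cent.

Risk-neutral probability p = (1 + 0.04 − 0.75)/(1.15 − 0.75) = 0.2900/0.4000 = 0.7250
Terminal stock prices: S_uu = 79.35, S_ud = 51.75, S_dd = 33.75
Terminal payoffs (S − K): max(27.35, 0) = 27.35, max(-0.25, 0) = 0, max(-18.25, 0) = 0
Node u (S = 69): V_u = 1/1.04·[0.7250·27.3500 + 0.2750·0.0000] = 19.0661
Node d (S = 45): V_d = 1/1.04·[0.7250·0.0000 + 0.2750·0.0000] = 0.0000
Node 0 (S = 60): V_0 = 1/1.04·[0.7250·19.0661 + 0.2750·0.0000] = 13.2913

£13.29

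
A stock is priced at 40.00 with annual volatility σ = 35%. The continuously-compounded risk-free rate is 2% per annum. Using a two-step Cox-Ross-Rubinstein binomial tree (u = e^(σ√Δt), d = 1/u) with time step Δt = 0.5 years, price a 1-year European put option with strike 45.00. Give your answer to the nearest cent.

8.36

CRR parameters: u = e^(σ√Δt) = e^(0.35·√0.5) = 1.2808, d = 1/u = 0.7808
Per-period rate: rΔt = 0.02·0.5 = 0.01, so R = e^0.01 = 1.0101
Risk-neutral probability p = (e^0.01 − 0.7808)/(1.2808 − 0.7808) = 0.2293/0.5000 = 0.4585
Terminal stock prices: S_uu = 65.62, S_ud = 40, S_dd = 24.38
Terminal payoffs (K − S): max(-20.62, 0) = 0, max(5, 0) = 5, max(20.62, 0) = 20.62
Node u (S = 51.23): V_u = e^(−0.01)·[0.4585·0.0000 + 0.5415·5.0000] = 2.6804
Node d (S = 31.23): V_d = e^(−0.01)·[0.4585·5.0000 + 0.5415·20.6165] = 13.3218
Node 0 (S = 40): V_0 = e^(−0.01)·[0.4585·2.6804 + 0.5415·13.3218] = 8.3583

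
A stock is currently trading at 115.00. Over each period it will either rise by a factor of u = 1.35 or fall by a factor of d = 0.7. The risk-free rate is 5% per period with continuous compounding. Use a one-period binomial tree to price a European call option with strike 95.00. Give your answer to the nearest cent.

30.97

Risk-neutral probability p = (e^0.05 − 0.7)/(1.35 − 0.7) = 0.3513/0.6500 = 0.5404
Terminal stock prices: S_u = 155.2, S_d = 80.5
Terminal payoffs (S − K): max(60.25, 0) = 60.25, max(-14.5, 0) = 0
Node 0 (S = 115): V_0 = e^(−0.05)·[0.5404·60.2500 + 0.4596·0.0000] = 30.9722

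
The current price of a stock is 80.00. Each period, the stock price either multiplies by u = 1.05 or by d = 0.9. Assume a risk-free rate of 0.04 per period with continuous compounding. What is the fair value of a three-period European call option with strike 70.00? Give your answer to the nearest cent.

Risk-neutral probability p = (e^0.04 − 0.9)/(1.05 − 0.9) = 0.1408/0.1500 = 0.9387
Terminal stock prices: S_uuu = 92.61, S_uud = 79.38, S_udd = 68.04, S_ddd = 58.32
Terminal payoffs (S − K): max(22.61, 0) = 22.61, max(9.38, 0) = 9.38, max(-1.96, 0) = 0, max(-11.68, 0) = 0
Node uu (S = 88.2): V_uu = e^(−0.04)·[0.9387·22.6100 + 0.0613·9.3800] = 20.9447
Node ud (S = 75.6): V_ud = e^(−0.04)·[0.9387·9.3800 + 0.0613·0.0000] = 8.4601
Node dd (S = 64.8): V_dd = e^(−0.04)·[0.9387·0.0000 + 0.0613·0.0000] = 0.0000
Node u (S = 84): V_u = e^(−0.04)·[0.9387·20.9447 + 0.0613·8.4601] = 19.3886
Node d (S = 72): V_d = e^(−0.04)·[0.9387·8.4601 + 0.0613·0.0000] = 7.6304
Node 0 (S = 80): V_0 = e^(−0.04)·[0.9387·19.3886 + 0.0613·7.6304] = 17.9363

17.94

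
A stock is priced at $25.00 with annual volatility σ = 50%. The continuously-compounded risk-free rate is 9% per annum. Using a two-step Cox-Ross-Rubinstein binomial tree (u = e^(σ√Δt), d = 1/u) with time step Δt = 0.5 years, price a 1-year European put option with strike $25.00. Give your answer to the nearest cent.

$3.18

CRR parameters: u = e^(σ√Δt) = e^(0.5·√0.5) = 1.4241, d = 1/u = 0.7022
Per-period rate: rΔt = 0.09·0.5 = 0.045, so R = e^0.045 = 1.0460
Risk-neutral probability p = (e^0.045 − 0.7022)/(1.4241 − 0.7022) = 0.3438/0.7219 = 0.4763
Terminal stock prices: S_uu = 50.7, S_ud = 25, S_dd = 12.33
Terminal payoffs (K − S): max(-25.7, 0) = 0, max(0, 0) = 0, max(12.67, 0) = 12.67
Node u (S = 35.6): V_u = e^(−0.045)·[0.4763·0.0000 + 0.5237·0.0000] = 0.0000
Node d (S = 17.55): V_d = e^(−0.045)·[0.4763·0.0000 + 0.5237·12.6733] = 6.3452
Node 0 (S = 25): V_0 = e^(−0.045)·[0.4763·0.0000 + 0.5237·6.3452] = 3.1769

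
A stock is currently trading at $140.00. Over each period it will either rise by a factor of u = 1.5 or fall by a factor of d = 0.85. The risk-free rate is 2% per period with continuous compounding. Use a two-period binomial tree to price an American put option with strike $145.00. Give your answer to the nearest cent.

$22.96

Risk-neutral probability p = (e^0.02 − 0.85)/(1.5 − 0.85) = 0.1702/0.6500 = 0.2618
Terminal stock prices: S_uu = 315, S_ud = 178.5, S_dd = 101.1
Terminal payoffs (K − S): max(-170, 0) = 0, max(-33.5, 0) = 0, max(43.85, 0) = 43.85
Node u (S = 210): continuation = e^(−0.02)·[0.2618·0.0000 + 0.7382·0.0000] = 0.0000; exercise value = 0.0000 ≤ continuation, so V_u = 0.0000
Node d (S = 119): continuation = e^(−0.02)·[0.2618·0.0000 + 0.7382·43.8500] = 31.7270; exercise value = 26.0000 ≤ continuation, so V_d = 31.7270
Node 0 (S = 140): continuation = e^(−0.02)·[0.2618·0.0000 + 0.7382·31.7270] = 22.9556; exercise value = 5.0000 ≤ continuation, so V_0 = 22.9556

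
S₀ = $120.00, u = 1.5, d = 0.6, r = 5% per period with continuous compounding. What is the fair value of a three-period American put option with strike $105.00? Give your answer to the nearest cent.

$22.53

Risk-neutral probability p = (e^0.05 − 0.6)/(1.5 − 0.6) = 0.4513/0.9000 = 0.5014
Terminal stock prices: S_uuu = 405, S_uud = 162, S_udd = 64.8, S_ddd = 25.92
Terminal payoffs (K − S): max(-300, 0) = 0, max(-57, 0) = 0, max(40.2, 0) = 40.2, max(79.08, 0) = 79.08
Node uu (S = 270): continuation = e^(−0.05)·[0.5014·0.0000 + 0.4986·0.0000] = 0.0000; exercise value = 0.0000 ≤ continuation, so V_uu = 0.0000
Node ud (S = 108): continuation = e^(−0.05)·[0.5014·0.0000 + 0.4986·40.2000] = 19.0657; exercise value = 0.0000 ≤ continuation, so V_ud = 19.0657
Node dd (S = 43.2): continuation = e^(−0.05)·[0.5014·40.2000 + 0.4986·79.0800] = 56.6791; exercise value = 61.8000 > continuation, so V_dd = 61.8000 (exercise)
Node u (S = 180): continuation = e^(−0.05)·[0.5014·0.0000 + 0.4986·19.0657] = 9.0423; exercise value = 0.0000 ≤ continuation, so V_u = 9.0423
Node d (S = 72): continuation = e^(−0.05)·[0.5014·19.0657 + 0.4986·61.8000] = 38.4035; exercise value = 33.0000 ≤ continuation, so V_d = 38.4035
Node 0 (S = 120): continuation = e^(−0.05)·[0.5014·9.0423 + 0.4986·38.4035] = 22.5265; exercise value = 0.0000 ≤ continuation, so V_0 = 22.5265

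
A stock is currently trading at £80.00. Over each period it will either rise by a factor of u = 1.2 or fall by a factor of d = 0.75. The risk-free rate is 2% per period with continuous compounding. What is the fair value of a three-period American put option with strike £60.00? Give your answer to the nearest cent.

£3.38

Risk-neutral probability p = (e^0.02 − 0.75)/(1.2 − 0.75) = 0.2702/0.4500 = 0.6004
Terminal stock prices: S_uuu = 138.2, S_uud = 86.4, S_udd = 54, S_ddd = 33.75
Terminal payoffs (K − S): max(-78.24, 0) = 0, max(-26.4, 0) = 0, max(6, 0) = 6, max(26.25, 0) = 26.25
Node uu (S = 115.2): continuation = e^(−0.02)·[0.6004·0.0000 + 0.3996·0.0000] = 0.0000; exercise value = 0.0000 ≤ continuation, so V_uu = 0.0000
Node ud (S = 72): continuation = e^(−0.02)·[0.6004·0.0000 + 0.3996·6.0000] = 2.3498; exercise value = 0.0000 ≤ continuation, so V_ud = 2.3498
Node dd (S = 45): continuation = e^(−0.02)·[0.6004·6.0000 + 0.3996·26.2500] = 13.8119; exercise value = 15.0000 > continuation, so V_dd = 15.0000 (exercise)
Node u (S = 96): continuation = e^(−0.02)·[0.6004·0.0000 + 0.3996·2.3498] = 0.9203; exercise value = 0.0000 ≤ continuation, so V_u = 0.9203
Node d (S = 60): continuation = e^(−0.02)·[0.6004·2.3498 + 0.3996·15.0000] = 7.2576; exercise value = 0.0000 ≤ continuation, so V_d = 7.2576
Node 0 (S = 80): continuation = e^(−0.02)·[0.6004·0.9203 + 0.3996·7.2576] = 3.3840; exercise value = 0.0000 ≤ continuation, so V_0 = 3.3840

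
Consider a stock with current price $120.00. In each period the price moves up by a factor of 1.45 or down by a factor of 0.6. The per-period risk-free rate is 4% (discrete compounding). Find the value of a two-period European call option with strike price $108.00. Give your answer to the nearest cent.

Risk-neutral probability p = (1 + 0.04 − 0.6)/(1.45 − 0.6) = 0.4400/0.8500 = 0.5176
Terminal stock prices: S_uu = 252.3, S_ud = 104.4, S_dd = 43.2
Terminal payoffs (S − K): max(144.3, 0) = 144.3, max(-3.6, 0) = 0, max(-64.8, 0) = 0
Node u (S = 174): V_u = 1/1.04·[0.5176·144.3000 + 0.4824·0.0000] = 71.8235
Node d (S = 72): V_d = 1/1.04·[0.5176·0.0000 + 0.4824·0.0000] = 0.0000
Node 0 (S = 120): V_0 = 1/1.04·[0.5176·71.8235 + 0.4824·0.0000] = 35.7493

$35.75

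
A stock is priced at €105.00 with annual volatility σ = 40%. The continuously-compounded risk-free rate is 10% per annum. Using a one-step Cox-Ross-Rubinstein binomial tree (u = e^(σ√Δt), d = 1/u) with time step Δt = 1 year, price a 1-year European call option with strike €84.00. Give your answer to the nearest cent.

€34.79

CRR parameters: u = e^(σ√Δt) = e^(0.4·√1) = 1.4918, d = 1/u = 0.6703
Per-period rate: rΔt = 0.1·1 = 0.1, so R = e^0.1 = 1.1052
Risk-neutral probability p = (e^0.1 − 0.6703)/(1.4918 − 0.6703) = 0.4349/0.8215 = 0.5293
Terminal stock prices: S_u = 156.6, S_d = 70.38
Terminal payoffs (S − K): max(72.64, 0) = 72.64, max(-13.62, 0) = 0
Node 0 (S = 105): V_0 = e^(−0.1)·[0.5293·72.6416 + 0.4707·0.0000] = 34.7925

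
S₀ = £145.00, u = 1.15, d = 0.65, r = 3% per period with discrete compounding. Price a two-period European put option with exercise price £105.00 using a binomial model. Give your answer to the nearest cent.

£2.37

Risk-neutral probability p = (1 + 0.03 − 0.65)/(1.15 − 0.65) = 0.3800/0.5000 = 0.7600
Terminal stock prices: S_uu = 191.8, S_ud = 108.4, S_dd = 61.26
Terminal payoffs (K − S): max(-86.76, 0) = 0, max(-3.388, 0) = 0, max(43.74, 0) = 43.74
Node u (S = 166.8): V_u = 1/1.03·[0.7600·0.0000 + 0.2400·0.0000] = 0.0000
Node d (S = 94.25): V_d = 1/1.03·[0.7600·0.0000 + 0.2400·43.7375] = 10.1913
Node 0 (S = 145): V_0 = 1/1.03·[0.7600·0.0000 + 0.2400·10.1913] = 2.3747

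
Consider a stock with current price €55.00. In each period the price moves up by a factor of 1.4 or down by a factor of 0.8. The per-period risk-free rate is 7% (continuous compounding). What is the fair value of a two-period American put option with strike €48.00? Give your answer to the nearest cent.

€3.32

Risk-neutral probability p = (e^0.07 − 0.8)/(1.4 − 0.8) = 0.2725/0.6000 = 0.4542
Terminal stock prices: S_uu = 107.8, S_ud = 61.6, S_dd = 35.2
Terminal payoffs (K − S): max(-59.8, 0) = 0, max(-13.6, 0) = 0, max(12.8, 0) = 12.8
Node u (S = 77): continuation = e^(−0.07)·[0.4542·0.0000 + 0.5458·0.0000] = 0.0000; exercise value = 0.0000 ≤ continuation, so V_u = 0.0000
Node d (S = 44): continuation = e^(−0.07)·[0.4542·0.0000 + 0.5458·12.8000] = 6.5142; exercise value = 4.0000 ≤ continuation, so V_d = 6.5142
Node 0 (S = 55): continuation = e^(−0.07)·[0.4542·0.0000 + 0.5458·6.5142] = 3.3152; exercise value = 0.0000 ≤ continuation, so V_0 = 3.3152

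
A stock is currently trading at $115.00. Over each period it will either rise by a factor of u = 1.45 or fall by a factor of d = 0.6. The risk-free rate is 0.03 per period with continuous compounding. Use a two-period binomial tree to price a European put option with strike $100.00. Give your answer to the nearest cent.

Risk-neutral probability p = (e^0.03 − 0.6)/(1.45 − 0.6) = 0.4305/0.8500 = 0.5064
Terminal stock prices: S_uu = 241.8, S_ud = 100, S_dd = 41.4
Terminal payoffs (K − S): max(-141.8, 0) = 0, max(-0.05, 0) = 0, max(58.6, 0) = 58.6
Node u (S = 166.8): V_u = e^(−0.03)·[0.5064·0.0000 + 0.4936·0.0000] = 0.0000
Node d (S = 69): V_d = e^(−0.03)·[0.5064·0.0000 + 0.4936·58.6000] = 28.0691
Node 0 (S = 115): V_0 = e^(−0.03)·[0.5064·0.0000 + 0.4936·28.0691] = 13.4450

$13.44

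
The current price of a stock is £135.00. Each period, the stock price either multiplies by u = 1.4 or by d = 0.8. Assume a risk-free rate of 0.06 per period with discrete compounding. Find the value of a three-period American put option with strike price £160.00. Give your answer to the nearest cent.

£32.36

Risk-neutral probability p = (1 + 0.06 − 0.8)/(1.4 − 0.8) = 0.2600/0.6000 = 0.4333
Terminal stock prices: S_uuu = 370.4, S_uud = 211.7, S_udd = 121, S_ddd = 69.12
Terminal payoffs (K − S): max(-210.4, 0) = 0, max(-51.68, 0) = 0, max(39.04, 0) = 39.04, max(90.88, 0) = 90.88
Node uu (S = 264.6): continuation = 1/1.06·[0.4333·0.0000 + 0.5667·0.0000] = 0.0000; exercise value = 0.0000 ≤ continuation, so V_uu = 0.0000
Node ud (S = 151.2): continuation = 1/1.06·[0.4333·0.0000 + 0.5667·39.0400] = 20.8704; exercise value = 8.8000 ≤ continuation, so V_ud = 20.8704
Node dd (S = 86.4): continuation = 1/1.06·[0.4333·39.0400 + 0.5667·90.8800] = 64.5434; exercise value = 73.6000 > continuation, so V_dd = 73.6000 (exercise)
Node u (S = 189): continuation = 1/1.06·[0.4333·0.0000 + 0.5667·20.8704] = 11.1572; exercise value = 0.0000 ≤ continuation, so V_u = 11.1572
Node d (S = 108): continuation = 1/1.06·[0.4333·20.8704 + 0.5667·73.6000] = 47.8779; exercise value = 52.0000 > continuation, so V_d = 52.0000 (exercise)
Node 0 (S = 135): continuation = 1/1.06·[0.4333·11.1572 + 0.5667·52.0000] = 32.3598; exercise value = 25.0000 ≤ continuation, so V_0 = 32.3598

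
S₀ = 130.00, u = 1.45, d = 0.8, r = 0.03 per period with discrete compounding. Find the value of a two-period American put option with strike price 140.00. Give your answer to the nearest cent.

Risk-neutral probability p = (1 + 0.03 − 0.8)/(1.45 − 0.8) = 0.2300/0.6500 = 0.3538
Terminal stock prices: S_uu = 273.3, S_ud = 150.8, S_dd = 83.2
Terminal payoffs (K − S): max(-133.3, 0) = 0, max(-10.8, 0) = 0, max(56.8, 0) = 56.8
Node u (S = 188.5): continuation = 1/1.03·[0.3538·0.0000 + 0.6462·0.0000] = 0.0000; exercise value = 0.0000 ≤ continuation, so V_u = 0.0000
Node d (S = 104): continuation = 1/1.03·[0.3538·0.0000 + 0.6462·56.8000] = 35.6326; exercise value = 36.0000 > continuation, so V_d = 36.0000 (exercise)
Node 0 (S = 130): continuation = 1/1.03·[0.3538·0.0000 + 0.6462·36.0000] = 22.5840; exercise value = 10.0000 ≤ continuation, so V_0 = 22.5840

22.58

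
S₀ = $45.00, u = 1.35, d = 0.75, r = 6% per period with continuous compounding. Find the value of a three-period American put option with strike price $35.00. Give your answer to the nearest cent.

Risk-neutral probability p = (e^0.06 − 0.75)/(1.35 − 0.75) = 0.3118/0.6000 = 0.5197
Terminal stock prices: S_uuu = 110.7, S_uud = 61.51, S_udd = 34.17, S_ddd = 18.98
Terminal payoffs (K − S): max(-75.72, 0) = 0, max(-26.51, 0) = 0, max(0.8281, 0) = 0.8281, max(16.02, 0) = 16.02
Node uu (S = 82.01): continuation = e^(−0.06)·[0.5197·0.0000 + 0.4803·0.0000] = 0.0000; exercise value = 0.0000 ≤ continuation, so V_uu = 0.0000
Node ud (S = 45.56): continuation = e^(−0.06)·[0.5197·0.0000 + 0.4803·0.8281] = 0.3746; exercise value = 0.0000 ≤ continuation, so V_ud = 0.3746
Node dd (S = 25.31): continuation = e^(−0.06)·[0.5197·0.8281 + 0.4803·16.0156] = 7.6493; exercise value = 9.6875 > continuation, so V_dd = 9.6875 (exercise)
Node u (S = 60.75): continuation = e^(−0.06)·[0.5197·0.0000 + 0.4803·0.3746] = 0.1694; exercise value = 0.0000 ≤ continuation, so V_u = 0.1694
Node d (S = 33.75): continuation = e^(−0.06)·[0.5197·0.3746 + 0.4803·9.6875] = 4.5650; exercise value = 1.2500 ≤ continuation, so V_d = 4.5650
Node 0 (S = 45): continuation = e^(−0.06)·[0.5197·0.1694 + 0.4803·4.5650] = 2.1477; exercise value = 0.0000 ≤ continuation, so V_0 = 2.1477

$2.15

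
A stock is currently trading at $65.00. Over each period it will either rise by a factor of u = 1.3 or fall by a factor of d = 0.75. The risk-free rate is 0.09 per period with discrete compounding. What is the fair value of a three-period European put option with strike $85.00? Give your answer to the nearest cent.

$11.18

Risk-neutral probability p = (1 + 0.09 − 0.75)/(1.3 − 0.75) = 0.3400/0.5500 = 0.6182
Terminal stock prices: S_uuu = 142.8, S_uud = 82.39, S_udd = 47.53, S_ddd = 27.42
Terminal payoffs (K − S): max(-57.81, 0) = 0, max(2.612, 0) = 2.612, max(37.47, 0) = 37.47, max(57.58, 0) = 57.58
Node uu (S = 109.9): V_uu = 1/1.09·[0.6182·0.0000 + 0.3818·2.6125] = 0.9151
Node ud (S = 63.38): V_ud = 1/1.09·[0.6182·2.6125 + 0.3818·37.4688] = 14.6067
Node dd (S = 36.56): V_dd = 1/1.09·[0.6182·37.4688 + 0.3818·57.5781] = 41.4192
Node u (S = 84.5): V_u = 1/1.09·[0.6182·0.9151 + 0.3818·14.6067] = 5.6356
Node d (S = 48.75): V_d = 1/1.09·[0.6182·14.6067 + 0.3818·41.4192] = 22.7928
Node 0 (S = 65): V_0 = 1/1.09·[0.6182·5.6356 + 0.3818·22.7928] = 11.1803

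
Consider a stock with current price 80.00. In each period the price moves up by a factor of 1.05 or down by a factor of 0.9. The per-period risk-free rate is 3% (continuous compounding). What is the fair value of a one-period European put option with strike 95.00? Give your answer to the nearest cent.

12.19

Risk-neutral probability p = (e^0.03 − 0.9)/(1.05 − 0.9) = 0.1305/0.1500 = 0.8697
Terminal stock prices: S_u = 84, S_d = 72
Terminal payoffs (K − S): max(11, 0) = 11, max(23, 0) = 23
Node 0 (S = 80): V_0 = e^(−0.03)·[0.8697·11.0000 + 0.1303·23.0000] = 12.1923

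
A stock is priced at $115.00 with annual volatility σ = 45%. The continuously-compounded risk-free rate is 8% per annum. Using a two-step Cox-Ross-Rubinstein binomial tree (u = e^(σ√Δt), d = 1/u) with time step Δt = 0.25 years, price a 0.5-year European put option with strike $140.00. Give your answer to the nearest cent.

$28.76

CRR parameters: u = e^(σ√Δt) = e^(0.45·√0.25) = 1.2523, d = 1/u = 0.7985
Per-period rate: rΔt = 0.08·0.25 = 0.02, so R = e^0.02 = 1.0202
Risk-neutral probability p = (e^0.02 − 0.7985)/(1.2523 − 0.7985) = 0.2217/0.4538 = 0.4885
Terminal stock prices: S_uu = 180.4, S_ud = 115, S_dd = 73.33
Terminal payoffs (K − S): max(-40.36, 0) = 0, max(25, 0) = 25, max(66.67, 0) = 66.67
Node u (S = 144): V_u = e^(−0.02)·[0.4885·0.0000 + 0.5115·25.0000] = 12.5343
Node d (S = 91.83): V_d = e^(−0.02)·[0.4885·25.0000 + 0.5115·66.6728] = 45.3984
Node 0 (S = 115): V_0 = e^(−0.02)·[0.4885·12.5343 + 0.5115·45.3984] = 28.7632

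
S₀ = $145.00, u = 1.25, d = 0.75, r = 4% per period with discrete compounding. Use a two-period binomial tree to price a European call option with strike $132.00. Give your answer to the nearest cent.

Risk-neutral probability p = (1 + 0.04 − 0.75)/(1.25 − 0.75) = 0.2900/0.5000 = 0.5800
Terminal stock prices: S_uu = 226.6, S_ud = 135.9, S_dd = 81.56
Terminal payoffs (S − K): max(94.56, 0) = 94.56, max(3.938, 0) = 3.938, max(-50.44, 0) = 0
Node u (S = 181.2): V_u = 1/1.04·[0.5800·94.5625 + 0.4200·3.9375] = 54.3269
Node d (S = 108.8): V_d = 1/1.04·[0.5800·3.9375 + 0.4200·0.0000] = 2.1959
Node 0 (S = 145): V_0 = 1/1.04·[0.5800·54.3269 + 0.4200·2.1959] = 31.1845

$31.18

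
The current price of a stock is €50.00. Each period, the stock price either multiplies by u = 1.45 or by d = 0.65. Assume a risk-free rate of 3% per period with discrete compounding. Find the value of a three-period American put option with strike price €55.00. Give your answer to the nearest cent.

Risk-neutral probability p = (1 + 0.03 − 0.65)/(1.45 − 0.65) = 0.3800/0.8000 = 0.4750
Terminal stock prices: S_uuu = 152.4, S_uud = 68.33, S_udd = 30.63, S_ddd = 13.73
Terminal payoffs (K − S): max(-97.43, 0) = 0, max(-13.33, 0) = 0, max(24.37, 0) = 24.37, max(41.27, 0) = 41.27
Node uu (S = 105.1): continuation = 1/1.03·[0.4750·0.0000 + 0.5250·0.0000] = 0.0000; exercise value = 0.0000 ≤ continuation, so V_uu = 0.0000
Node ud (S = 47.12): continuation = 1/1.03·[0.4750·0.0000 + 0.5250·24.3687] = 12.4210; exercise value = 7.8750 ≤ continuation, so V_ud = 12.4210
Node dd (S = 21.13): continuation = 1/1.03·[0.4750·24.3687 + 0.5250·41.2687] = 32.2731; exercise value = 33.8750 > continuation, so V_dd = 33.8750 (exercise)
Node u (S = 72.5): continuation = 1/1.03·[0.4750·0.0000 + 0.5250·12.4210] = 6.3311; exercise value = 0.0000 ≤ continuation, so V_u = 6.3311
Node d (S = 32.5): continuation = 1/1.03·[0.4750·12.4210 + 0.5250·33.8750] = 22.9945; exercise value = 22.5000 ≤ continuation, so V_d = 22.9945
Node 0 (S = 50): continuation = 1/1.03·[0.4750·6.3311 + 0.5250·22.9945] = 14.6402; exercise value = 5.0000 ≤ continuation, so V_0 = 14.6402

€14.64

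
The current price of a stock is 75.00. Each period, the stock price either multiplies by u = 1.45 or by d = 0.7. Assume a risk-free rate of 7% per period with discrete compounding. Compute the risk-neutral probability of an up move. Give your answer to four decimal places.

p = 0.4933

Risk-neutral probability p = (1 + 0.07 − 0.7)/(1.45 − 0.7) = 0.3700/0.7500 = 0.4933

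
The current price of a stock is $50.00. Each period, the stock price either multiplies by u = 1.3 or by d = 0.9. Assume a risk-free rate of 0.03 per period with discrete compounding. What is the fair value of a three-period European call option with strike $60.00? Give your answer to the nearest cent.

Risk-neutral probability p = (1 + 0.03 − 0.9)/(1.3 − 0.9) = 0.1300/0.4000 = 0.3250
Terminal stock prices: S_uuu = 109.9, S_uud = 76.05, S_udd = 52.65, S_ddd = 36.45
Terminal payoffs (S − K): max(49.85, 0) = 49.85, max(16.05, 0) = 16.05, max(-7.35, 0) = 0, max(-23.55, 0) = 0
Node uu (S = 84.5): V_uu = 1/1.03·[0.3250·49.8500 + 0.6750·16.0500] = 26.2476
Node ud (S = 58.5): V_ud = 1/1.03·[0.3250·16.0500 + 0.6750·0.0000] = 5.0643
Node dd (S = 40.5): V_dd = 1/1.03·[0.3250·0.0000 + 0.6750·0.0000] = 0.0000
Node u (S = 65): V_u = 1/1.03·[0.3250·26.2476 + 0.6750·5.0643] = 11.6009
Node d (S = 45): V_d = 1/1.03·[0.3250·5.0643 + 0.6750·0.0000] = 1.5980
Node 0 (S = 50): V_0 = 1/1.03·[0.3250·11.6009 + 0.6750·1.5980] = 4.7077

$4.71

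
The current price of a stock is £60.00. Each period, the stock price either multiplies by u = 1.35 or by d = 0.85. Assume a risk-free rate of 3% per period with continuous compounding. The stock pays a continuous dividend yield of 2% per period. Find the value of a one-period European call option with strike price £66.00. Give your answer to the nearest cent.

Per-period risk-free factor R = e^0.03 = 1.0305; dividend-adjusted growth = e^(0.03−0.02) = 1.0101.
Risk-neutral probability p = (1.0101 − 0.85)/(1.35 − 0.85) = 0.1601/0.5000 = 0.3201
Terminal stock prices: S_u = 81, S_d = 51
Terminal payoffs (S − K): max(15, 0) = 15, max(-15, 0) = 0
Node 0 (S = 60): V_0 = e^(−0.03)·[0.3201·15.0000 + 0.6799·0.0000] = 4.6596

£4.66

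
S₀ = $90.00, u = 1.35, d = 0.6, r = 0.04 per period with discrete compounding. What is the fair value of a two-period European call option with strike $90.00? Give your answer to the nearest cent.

$23.56

Risk-neutral probability p = (1 + 0.04 − 0.6)/(1.35 − 0.6) = 0.4400/0.7500 = 0.5867
Terminal stock prices: S_uu = 164, S_ud = 72.9, S_dd = 32.4
Terminal payoffs (S − K): max(74.03, 0) = 74.03, max(-17.1, 0) = 0, max(-57.6, 0) = 0
Node u (S = 121.5): V_u = 1/1.04·[0.5867·74.0250 + 0.4133·0.0000] = 41.7577
Node d (S = 54): V_d = 1/1.04·[0.5867·0.0000 + 0.4133·0.0000] = 0.0000
Node 0 (S = 90): V_0 = 1/1.04·[0.5867·41.7577 + 0.4133·0.0000] = 23.5556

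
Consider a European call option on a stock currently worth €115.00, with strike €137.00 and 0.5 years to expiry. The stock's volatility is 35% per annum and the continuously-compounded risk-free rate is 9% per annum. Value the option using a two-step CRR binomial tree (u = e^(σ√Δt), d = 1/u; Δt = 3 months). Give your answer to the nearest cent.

€6.80

CRR parameters: u = e^(σ√Δt) = e^(0.35·√0.25) = 1.1912, d = 1/u = 0.8395
Per-period rate: rΔt = 0.09·0.25 = 0.0225, so R = e^0.0225 = 1.0228
Risk-neutral probability p = (e^0.0225 − 0.8395)/(1.1912 − 0.8395) = 0.1833/0.3518 = 0.5210
Terminal stock prices: S_uu = 163.2, S_ud = 115, S_dd = 81.04
Terminal payoffs (S − K): max(26.19, 0) = 26.19, max(-22, 0) = 0, max(-55.96, 0) = 0
Node u (S = 137): V_u = e^(−0.0225)·[0.5210·26.1928 + 0.4790·0.0000] = 13.3440
Node d (S = 96.54): V_d = e^(−0.0225)·[0.5210·0.0000 + 0.4790·0.0000] = 0.0000
Node 0 (S = 115): V_0 = e^(−0.0225)·[0.5210·13.3440 + 0.4790·0.0000] = 6.7981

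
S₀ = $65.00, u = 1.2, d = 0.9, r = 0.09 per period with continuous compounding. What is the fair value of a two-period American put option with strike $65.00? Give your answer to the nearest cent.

Risk-neutral probability p = (e^0.09 − 0.9)/(1.2 − 0.9) = 0.1942/0.3000 = 0.6472
Terminal stock prices: S_uu = 93.6, S_ud = 70.2, S_dd = 52.65
Terminal payoffs (K − S): max(-28.6, 0) = 0, max(-5.2, 0) = 0, max(12.35, 0) = 12.35
Node u (S = 78): continuation = e^(−0.09)·[0.6472·0.0000 + 0.3528·0.0000] = 0.0000; exercise value = 0.0000 ≤ continuation, so V_u = 0.0000
Node d (S = 58.5): continuation = e^(−0.09)·[0.6472·0.0000 + 0.3528·12.3500] = 3.9815; exercise value = 6.5000 > continuation, so V_d = 6.5000 (exercise)
Node 0 (S = 65): continuation = e^(−0.09)·[0.6472·0.0000 + 0.3528·6.5000] = 2.0955; exercise value = 0.0000 ≤ continuation, so V_0 = 2.0955

$2.10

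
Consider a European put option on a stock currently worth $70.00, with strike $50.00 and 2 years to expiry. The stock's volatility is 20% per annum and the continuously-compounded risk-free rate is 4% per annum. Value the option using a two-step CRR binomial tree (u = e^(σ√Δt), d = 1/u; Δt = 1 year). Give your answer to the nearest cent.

$0.57

CRR parameters: u = e^(σ√Δt) = e^(0.2·√1) = 1.2214, d = 1/u = 0.8187
Per-period rate: rΔt = 0.04·1 = 0.04, so R = e^0.04 = 1.0408
Risk-neutral probability p = (e^0.04 − 0.8187)/(1.2214 − 0.8187) = 0.2221/0.4027 = 0.5515
Terminal stock prices: S_uu = 104.4, S_ud = 70, S_dd = 46.92
Terminal payoffs (K − S): max(-54.43, 0) = 0, max(-20, 0) = 0, max(3.078, 0) = 3.078
Node u (S = 85.5): V_u = e^(−0.04)·[0.5515·0.0000 + 0.4485·0.0000] = 0.0000
Node d (S = 57.31): V_d = e^(−0.04)·[0.5515·0.0000 + 0.4485·3.0776] = 1.3261
Node 0 (S = 70): V_0 = e^(−0.04)·[0.5515·0.0000 + 0.4485·1.3261] = 0.5714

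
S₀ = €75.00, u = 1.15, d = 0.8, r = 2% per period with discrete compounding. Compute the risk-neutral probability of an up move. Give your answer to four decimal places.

Risk-neutral probability p = (1 + 0.02 − 0.8)/(1.15 − 0.8) = 0.2200/0.3500 = 0.6286

p = 0.6286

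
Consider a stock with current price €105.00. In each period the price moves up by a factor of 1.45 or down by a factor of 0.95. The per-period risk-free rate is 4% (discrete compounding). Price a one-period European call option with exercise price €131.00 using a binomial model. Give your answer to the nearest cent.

Risk-neutral probability p = (1 + 0.04 − 0.95)/(1.45 − 0.95) = 0.0900/0.5000 = 0.1800
Terminal stock prices: S_u = 152.2, S_d = 99.75
Terminal payoffs (S − K): max(21.25, 0) = 21.25, max(-31.25, 0) = 0
Node 0 (S = 105): V_0 = 1/1.04·[0.1800·21.2500 + 0.8200·0.0000] = 3.6779

€3.68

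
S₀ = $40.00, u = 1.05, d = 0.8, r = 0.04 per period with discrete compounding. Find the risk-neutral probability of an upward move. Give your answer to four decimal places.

p = 0.9600

Risk-neutral probability p = (1 + 0.04 − 0.8)/(1.05 − 0.8) = 0.2400/0.2500 = 0.9600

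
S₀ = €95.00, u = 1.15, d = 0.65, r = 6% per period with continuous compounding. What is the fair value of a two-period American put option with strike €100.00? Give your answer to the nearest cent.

Risk-neutral probability p = (e^0.06 − 0.65)/(1.15 − 0.65) = 0.4118/0.5000 = 0.8237
Terminal stock prices: S_uu = 125.6, S_ud = 71.01, S_dd = 40.14
Terminal payoffs (K − S): max(-25.64, 0) = 0, max(28.99, 0) = 28.99, max(59.86, 0) = 59.86
Node u (S = 109.2): continuation = e^(−0.06)·[0.8237·0.0000 + 0.1763·28.9875] = 4.8136; exercise value = 0.0000 ≤ continuation, so V_u = 4.8136
Node d (S = 61.75): continuation = e^(−0.06)·[0.8237·28.9875 + 0.1763·59.8625] = 32.4265; exercise value = 38.2500 > continuation, so V_d = 38.2500 (exercise)
Node 0 (S = 95): continuation = e^(−0.06)·[0.8237·4.8136 + 0.1763·38.2500] = 10.0857; exercise value = 5.0000 ≤ continuation, so V_0 = 10.0857

€10.09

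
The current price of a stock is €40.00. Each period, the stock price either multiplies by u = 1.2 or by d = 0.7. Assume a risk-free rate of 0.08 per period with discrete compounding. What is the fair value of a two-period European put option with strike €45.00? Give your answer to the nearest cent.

€4.82

Risk-neutral probability p = (1 + 0.08 − 0.7)/(1.2 − 0.7) = 0.3800/0.5000 = 0.7600
Terminal stock prices: S_uu = 57.6, S_ud = 33.6, S_dd = 19.6
Terminal payoffs (K − S): max(-12.6, 0) = 0, max(11.4, 0) = 11.4, max(25.4, 0) = 25.4
Node u (S = 48): V_u = 1/1.08·[0.7600·0.0000 + 0.2400·11.4000] = 2.5333
Node d (S = 28): V_d = 1/1.08·[0.7600·11.4000 + 0.2400·25.4000] = 13.6667
Node 0 (S = 40): V_0 = 1/1.08·[0.7600·2.5333 + 0.2400·13.6667] = 4.8198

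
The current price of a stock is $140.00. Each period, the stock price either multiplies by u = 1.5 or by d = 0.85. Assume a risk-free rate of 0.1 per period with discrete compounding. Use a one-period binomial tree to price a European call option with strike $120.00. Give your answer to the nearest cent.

$31.47

Risk-neutral probability p = (1 + 0.1 − 0.85)/(1.5 − 0.85) = 0.2500/0.6500 = 0.3846
Terminal stock prices: S_u = 210, S_d = 119
Terminal payoffs (S − K): max(90, 0) = 90, max(-1, 0) = 0
Node 0 (S = 140): V_0 = 1/1.1·[0.3846·90.0000 + 0.6154·0.0000] = 31.4685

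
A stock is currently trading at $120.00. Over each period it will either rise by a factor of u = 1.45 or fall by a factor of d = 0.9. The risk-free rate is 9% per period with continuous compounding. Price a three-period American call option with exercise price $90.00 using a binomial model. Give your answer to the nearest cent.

$51.82

Risk-neutral probability p = (e^0.09 − 0.9)/(1.45 − 0.9) = 0.1942/0.5500 = 0.3530
Terminal stock prices: S_uuu = 365.8, S_uud = 227.1, S_udd = 140.9, S_ddd = 87.48
Terminal payoffs (S − K): max(275.8, 0) = 275.8, max(137.1, 0) = 137.1, max(50.94, 0) = 50.94, max(-2.52, 0) = 0
Node uu (S = 252.3): continuation = e^(−0.09)·[0.3530·275.8350 + 0.6470·137.0700] = 170.0462; exercise value = 162.3000 ≤ continuation, so V_uu = 170.0462
Node ud (S = 156.6): continuation = e^(−0.09)·[0.3530·137.0700 + 0.6470·50.9400] = 74.3462; exercise value = 66.6000 ≤ continuation, so V_ud = 74.3462
Node dd (S = 97.2): continuation = e^(−0.09)·[0.3530·50.9400 + 0.6470·0.0000] = 16.4362; exercise value = 7.2000 ≤ continuation, so V_dd = 16.4362
Node u (S = 174): continuation = e^(−0.09)·[0.3530·170.0462 + 0.6470·74.3462] = 98.8257; exercise value = 84.0000 ≤ continuation, so V_u = 98.8257
Node d (S = 108): continuation = e^(−0.09)·[0.3530·74.3462 + 0.6470·16.4362] = 33.7067; exercise value = 18.0000 ≤ continuation, so V_d = 33.7067
Node 0 (S = 120): continuation = e^(−0.09)·[0.3530·98.8257 + 0.6470·33.7067] = 51.8168; exercise value = 30.0000 ≤ continuation, so V_0 = 51.8168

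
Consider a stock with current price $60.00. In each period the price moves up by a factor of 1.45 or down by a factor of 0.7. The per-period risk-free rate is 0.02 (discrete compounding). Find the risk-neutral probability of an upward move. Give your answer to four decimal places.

p = 0.4267

Risk-neutral probability p = (1 + 0.02 − 0.7)/(1.45 − 0.7) = 0.3200/0.7500 = 0.4267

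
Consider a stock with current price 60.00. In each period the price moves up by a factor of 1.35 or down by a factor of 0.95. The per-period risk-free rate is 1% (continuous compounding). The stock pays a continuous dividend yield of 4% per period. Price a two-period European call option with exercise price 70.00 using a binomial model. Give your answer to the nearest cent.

Per-period risk-free factor R = e^0.01 = 1.0101; dividend-adjusted growth = e^(0.01−0.04) = 0.9704.
Risk-neutral probability p = (0.9704 − 0.95)/(1.35 − 0.95) = 0.0204/0.4000 = 0.0511
Terminal stock prices: S_uu = 109.4, S_ud = 76.95, S_dd = 54.15
Terminal payoffs (S − K): max(39.35, 0) = 39.35, max(6.95, 0) = 6.95, max(-15.85, 0) = 0
Node u (S = 81): V_u = e^(−0.01)·[0.0511·39.3500 + 0.9489·6.9500] = 8.5205
Node d (S = 57): V_d = e^(−0.01)·[0.0511·6.9500 + 0.9489·0.0000] = 0.3517
Node 0 (S = 60): V_0 = e^(−0.01)·[0.0511·8.5205 + 0.9489·0.3517] = 0.7616

0.76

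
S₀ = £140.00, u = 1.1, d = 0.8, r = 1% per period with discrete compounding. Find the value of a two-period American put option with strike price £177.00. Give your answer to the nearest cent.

£37.00

Risk-neutral probability p = (1 + 0.01 − 0.8)/(1.1 − 0.8) = 0.2100/0.3000 = 0.7000
Terminal stock prices: S_uu = 169.4, S_ud = 123.2, S_dd = 89.6
Terminal payoffs (K − S): max(7.6, 0) = 7.6, max(53.8, 0) = 53.8, max(87.4, 0) = 87.4
Node u (S = 154): continuation = 1/1.01·[0.7000·7.6000 + 0.3000·53.8000] = 21.2475; exercise value = 23.0000 > continuation, so V_u = 23.0000 (exercise)
Node d (S = 112): continuation = 1/1.01·[0.7000·53.8000 + 0.3000·87.4000] = 63.2475; exercise value = 65.0000 > continuation, so V_d = 65.0000 (exercise)
Node 0 (S = 140): continuation = 1/1.01·[0.7000·23.0000 + 0.3000·65.0000] = 35.2475; exercise value = 37.0000 > continuation, so V_0 = 37.0000 (exercise)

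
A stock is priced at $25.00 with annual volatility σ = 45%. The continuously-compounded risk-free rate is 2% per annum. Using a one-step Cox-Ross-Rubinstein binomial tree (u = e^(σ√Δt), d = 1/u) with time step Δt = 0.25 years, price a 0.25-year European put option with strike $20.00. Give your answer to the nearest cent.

CRR parameters: u = e^(σ√Δt) = e^(0.45·√0.25) = 1.2523, d = 1/u = 0.7985
Per-period rate: rΔt = 0.02·0.25 = 0.005, so R = e^0.005 = 1.0050
Risk-neutral probability p = (e^0.005 − 0.7985)/(1.2523 − 0.7985) = 0.2065/0.4538 = 0.4550
Terminal stock prices: S_u = 31.31, S_d = 19.96
Terminal payoffs (K − S): max(-11.31, 0) = 0, max(0.03709, 0) = 0.03709
Node 0 (S = 25): V_0 = e^(−0.005)·[0.4550·0.0000 + 0.5450·0.0371] = 0.0201

$0.02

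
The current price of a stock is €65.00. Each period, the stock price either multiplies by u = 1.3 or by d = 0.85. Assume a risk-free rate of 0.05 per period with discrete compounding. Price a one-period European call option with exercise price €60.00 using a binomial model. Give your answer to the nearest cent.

Risk-neutral probability p = (1 + 0.05 − 0.85)/(1.3 − 0.85) = 0.2000/0.4500 = 0.4444
Terminal stock prices: S_u = 84.5, S_d = 55.25
Terminal payoffs (S − K): max(24.5, 0) = 24.5, max(-4.75, 0) = 0
Node 0 (S = 65): V_0 = 1/1.05·[0.4444·24.5000 + 0.5556·0.0000] = 10.3704

€10.37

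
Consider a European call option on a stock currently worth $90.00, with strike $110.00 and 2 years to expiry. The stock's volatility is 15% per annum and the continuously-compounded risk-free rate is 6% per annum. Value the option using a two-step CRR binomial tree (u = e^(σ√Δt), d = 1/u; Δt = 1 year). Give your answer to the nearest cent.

$4.55

CRR parameters: u = e^(σ√Δt) = e^(0.15·√1) = 1.1618, d = 1/u = 0.8607
Per-period rate: rΔt = 0.06·1 = 0.06, so R = e^0.06 = 1.0618
Risk-neutral probability p = (e^0.06 − 0.8607)/(1.1618 − 0.8607) = 0.2011/0.3011 = 0.6679
Terminal stock prices: S_uu = 121.5, S_ud = 90, S_dd = 66.67
Terminal payoffs (S − K): max(11.49, 0) = 11.49, max(-20, 0) = 0, max(-43.33, 0) = 0
Node u (S = 104.6): V_u = e^(−0.06)·[0.6679·11.4873 + 0.3321·0.0000] = 7.2258
Node d (S = 77.46): V_d = e^(−0.06)·[0.6679·0.0000 + 0.3321·0.0000] = 0.0000
Node 0 (S = 90): V_0 = e^(−0.06)·[0.6679·7.2258 + 0.3321·0.0000] = 4.5452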